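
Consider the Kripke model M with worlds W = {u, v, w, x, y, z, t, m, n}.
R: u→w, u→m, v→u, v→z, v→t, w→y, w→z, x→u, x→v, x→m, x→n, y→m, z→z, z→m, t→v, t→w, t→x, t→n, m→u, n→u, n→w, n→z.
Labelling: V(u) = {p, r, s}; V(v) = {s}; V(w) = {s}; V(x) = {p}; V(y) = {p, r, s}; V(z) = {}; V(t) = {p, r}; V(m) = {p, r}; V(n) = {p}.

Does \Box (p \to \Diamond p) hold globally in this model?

Let φ = \Box (p \to \Diamond p). Evaluate φ at each world:
  u (successors {w, m}): φ is true.
  v (successors {u, z, t}): φ is true.
  w (successors {y, z}): φ is true.
  x (successors {u, v, m, n}): φ is true.
  y (successors {m}): φ is true.
  z (successors {z, m}): φ is true.
  t (successors {v, w, x, n}): φ is true.
  m (successors {u}): φ is true.
  n (successors {u, w, z}): φ is true.
For instance, at z:
  At z: \Box (p \to \Diamond p) requires p \to \Diamond p at every successor {z, m}.
      At z: p is false, \Diamond p is true, so p \to \Diamond p is true.
      At m: p is true, \Diamond p is true, so p \to \Diamond p is true.
  So \Box (p \to \Diamond p) is true at z.

Yes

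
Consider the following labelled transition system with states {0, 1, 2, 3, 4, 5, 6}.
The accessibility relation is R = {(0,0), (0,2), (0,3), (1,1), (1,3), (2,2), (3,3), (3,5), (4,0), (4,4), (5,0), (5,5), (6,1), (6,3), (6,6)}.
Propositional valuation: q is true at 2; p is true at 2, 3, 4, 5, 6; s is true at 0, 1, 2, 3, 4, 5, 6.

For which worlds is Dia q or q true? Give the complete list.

0, 2

Recall that Dia ψ holds at a world iff ψ holds at some accessible world.
Let φ = Dia q or q. Evaluate φ at each world:
  0 (successors {0, 2, 3}): φ is true.
  1 (successors {1, 3}): φ is false.
  2 (successors {2}): φ is true.
  3 (successors {3, 5}): φ is false.
  4 (successors {0, 4}): φ is false.
  5 (successors {0, 5}): φ is false.
  6 (successors {1, 3, 6}): φ is false.
For instance, at 4:
  At 4: Dia q is false, q is false, so Dia q or q is false.
    At 4: Dia q requires q at some successor in {0, 4}.
      At 0: q is false.
      At 4: q is false.
    So Dia q is false at 4.
Satisfying worlds: {0, 2}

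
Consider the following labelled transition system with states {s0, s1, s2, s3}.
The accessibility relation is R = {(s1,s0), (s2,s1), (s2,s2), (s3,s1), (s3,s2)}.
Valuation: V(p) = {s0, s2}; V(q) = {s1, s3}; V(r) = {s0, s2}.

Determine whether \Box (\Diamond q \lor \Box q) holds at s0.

At s0: no accessible worlds, so \Box (\Diamond q \lor \Box q) holds vacuously.

Yes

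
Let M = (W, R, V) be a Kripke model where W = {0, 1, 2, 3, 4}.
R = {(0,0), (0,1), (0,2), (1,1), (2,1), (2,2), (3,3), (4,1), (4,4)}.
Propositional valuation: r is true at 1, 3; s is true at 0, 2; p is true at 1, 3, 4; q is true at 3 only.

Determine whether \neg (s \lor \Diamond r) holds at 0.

No

At 0: s \lor \Diamond r is true, so \neg (s \lor \Diamond r) is false.
  At 0: s is true, \Diamond r is true, so s \lor \Diamond r is true.
    At 0: \Diamond r requires r at some successor in {0, 1, 2}.
      r holds at 1, so \Diamond r is true at 0.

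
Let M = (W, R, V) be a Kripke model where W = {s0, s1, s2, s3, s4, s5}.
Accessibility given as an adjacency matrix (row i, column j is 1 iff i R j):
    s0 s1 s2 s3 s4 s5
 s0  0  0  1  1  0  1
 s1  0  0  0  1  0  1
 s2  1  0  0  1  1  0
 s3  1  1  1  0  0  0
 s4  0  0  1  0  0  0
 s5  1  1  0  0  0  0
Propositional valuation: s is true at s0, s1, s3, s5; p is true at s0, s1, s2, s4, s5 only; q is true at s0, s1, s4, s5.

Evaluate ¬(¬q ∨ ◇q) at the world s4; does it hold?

Recall that ◇ψ holds at a world iff ψ holds at some accessible world.
At s4: ¬q ∨ ◇q is false, so ¬(¬q ∨ ◇q) is true.
  At s4: ¬q is false, ◇q is false, so ¬q ∨ ◇q is false.
    At s4: ◇q requires q at some successor in {s2}.
      At s2: q is false.
    So ◇q is false at s4.

Yes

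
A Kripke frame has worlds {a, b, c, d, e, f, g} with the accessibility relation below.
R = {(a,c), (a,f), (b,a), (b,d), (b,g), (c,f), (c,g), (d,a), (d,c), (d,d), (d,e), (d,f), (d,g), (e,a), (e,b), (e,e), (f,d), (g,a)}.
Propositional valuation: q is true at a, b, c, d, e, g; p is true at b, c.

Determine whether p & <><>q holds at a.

No

At a: p is false, <><>q is true, so p & <><>q is false.
  At a: <><>q requires <>q at some successor in {c, f}.
    <>q holds at c, so <><>q is true at a.
      At c: <>q requires q at some successor in {f, g}.
        q holds at g, so <>q is true at c.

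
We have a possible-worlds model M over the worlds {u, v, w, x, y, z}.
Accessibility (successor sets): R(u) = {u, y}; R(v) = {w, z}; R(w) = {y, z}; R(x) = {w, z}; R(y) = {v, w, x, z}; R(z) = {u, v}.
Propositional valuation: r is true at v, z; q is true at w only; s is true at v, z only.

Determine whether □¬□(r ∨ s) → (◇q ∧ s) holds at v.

At v: □¬□(r ∨ s) is true, ◇q ∧ s is true, so □¬□(r ∨ s) → (◇q ∧ s) is true.
  At v: □¬□(r ∨ s) requires ¬□(r ∨ s) at every successor {w, z}.
      At w: □(r ∨ s) is false, so ¬□(r ∨ s) is true.
      At z: □(r ∨ s) is false, so ¬□(r ∨ s) is true.
  So □¬□(r ∨ s) is true at v.
  At v: ◇q is true, s is true, so ◇q ∧ s is true.
    At v: ◇q requires q at some successor in {w, z}.
      q holds at w, so ◇q is true at v.

Yes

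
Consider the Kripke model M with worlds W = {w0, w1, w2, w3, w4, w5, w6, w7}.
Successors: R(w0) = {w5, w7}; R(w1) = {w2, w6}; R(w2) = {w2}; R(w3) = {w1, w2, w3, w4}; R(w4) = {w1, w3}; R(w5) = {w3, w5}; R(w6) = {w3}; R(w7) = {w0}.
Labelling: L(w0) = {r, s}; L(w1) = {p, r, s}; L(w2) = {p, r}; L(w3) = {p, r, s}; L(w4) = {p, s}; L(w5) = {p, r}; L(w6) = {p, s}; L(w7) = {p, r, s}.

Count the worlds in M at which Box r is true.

6

Let φ = Box r. Evaluate φ at each world:
  w0 (successors {w5, w7}): φ is true.
  w1 (successors {w2, w6}): φ is false.
  w2 (successors {w2}): φ is true.
  w3 (successors {w1, w2, w3, w4}): φ is false.
  w4 (successors {w1, w3}): φ is true.
  w5 (successors {w3, w5}): φ is true.
  w6 (successors {w3}): φ is true.
  w7 (successors {w0}): φ is true.
For instance, at w5:
  At w5: Box r requires r at every successor {w3, w5}.
    At w3: r is true.
    At w5: r is true.
  So Box r is true at w5.
Satisfying worlds: {w0, w2, w4, w5, w6, w7}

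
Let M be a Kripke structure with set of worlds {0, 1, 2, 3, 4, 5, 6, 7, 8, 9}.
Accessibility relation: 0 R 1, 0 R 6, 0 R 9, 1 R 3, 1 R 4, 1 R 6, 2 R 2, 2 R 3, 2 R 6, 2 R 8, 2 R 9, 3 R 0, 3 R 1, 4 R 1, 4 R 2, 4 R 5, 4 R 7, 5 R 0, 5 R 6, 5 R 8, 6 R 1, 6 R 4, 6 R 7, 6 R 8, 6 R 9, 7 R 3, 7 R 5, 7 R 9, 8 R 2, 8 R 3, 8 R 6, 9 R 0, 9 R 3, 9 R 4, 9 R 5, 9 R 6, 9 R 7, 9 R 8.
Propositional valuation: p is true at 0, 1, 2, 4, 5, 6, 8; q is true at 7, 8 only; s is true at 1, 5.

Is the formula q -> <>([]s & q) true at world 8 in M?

No

Recall that []ψ holds at a world iff ψ holds at every accessible world, and <>ψ holds iff ψ holds at some accessible world.
At 8: q is true, <>([]s & q) is false, so q -> <>([]s & q) is false.
  At 8: <>([]s & q) requires []s & q at some successor in {2, 3, 6}.
    At 2: []s & q is false.
    At 3: []s & q is false.
    At 6: []s & q is false.
  So <>([]s & q) is false at 8.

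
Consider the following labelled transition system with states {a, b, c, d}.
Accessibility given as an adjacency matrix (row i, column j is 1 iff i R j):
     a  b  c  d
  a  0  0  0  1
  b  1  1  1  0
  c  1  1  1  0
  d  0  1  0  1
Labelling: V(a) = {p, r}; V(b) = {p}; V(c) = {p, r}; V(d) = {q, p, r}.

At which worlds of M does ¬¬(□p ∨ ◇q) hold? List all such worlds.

a, b, c, d

Let φ = ¬¬(□p ∨ ◇q). Evaluate φ at each world:
  a (successors {d}): φ is true.
  b (successors {a, b, c}): φ is true.
  c (successors {a, b, c}): φ is true.
  d (successors {b, d}): φ is true.
For instance, at c:
  At c: ¬(□p ∨ ◇q) is false, so ¬¬(□p ∨ ◇q) is true.
    At c: □p ∨ ◇q is true, so ¬(□p ∨ ◇q) is false.
      At c: □p is true, ◇q is false, so □p ∨ ◇q is true.
Satisfying worlds: {a, b, c, d}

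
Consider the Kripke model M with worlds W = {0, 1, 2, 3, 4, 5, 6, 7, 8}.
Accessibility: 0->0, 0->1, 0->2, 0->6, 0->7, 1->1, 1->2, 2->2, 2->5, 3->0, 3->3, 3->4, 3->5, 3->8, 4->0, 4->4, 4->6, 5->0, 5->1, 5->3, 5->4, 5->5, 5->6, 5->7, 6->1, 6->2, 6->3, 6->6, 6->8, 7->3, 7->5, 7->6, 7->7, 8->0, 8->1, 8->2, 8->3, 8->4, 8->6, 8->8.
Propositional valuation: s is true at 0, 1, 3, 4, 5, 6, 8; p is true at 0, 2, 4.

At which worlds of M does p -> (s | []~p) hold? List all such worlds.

Let φ = p -> (s | []~p). Evaluate φ at each world:
  0 (successors {0, 1, 2, 6, 7}): φ is true.
  1 (successors {1, 2}): φ is true.
  2 (successors {2, 5}): φ is false.
  3 (successors {0, 3, 4, 5, 8}): φ is true.
  4 (successors {0, 4, 6}): φ is true.
  5 (successors {0, 1, 3, 4, 5, 6, 7}): φ is true.
  6 (successors {1, 2, 3, 6, 8}): φ is true.
  7 (successors {3, 5, 6, 7}): φ is true.
  8 (successors {0, 1, 2, 3, 4, 6, 8}): φ is true.
For instance, at 2:
  At 2: p is true, s | []~p is false, so p -> (s | []~p) is false.
    At 2: s is false, []~p is false, so s | []~p is false.
      At 2: []~p requires ~p at every successor {2, 5}.
        ~p fails at 2, so []~p is false at 2.
Satisfying worlds: {0, 1, 3, 4, 5, 6, 7, 8}

0, 1, 3, 4, 5, 6, 7, 8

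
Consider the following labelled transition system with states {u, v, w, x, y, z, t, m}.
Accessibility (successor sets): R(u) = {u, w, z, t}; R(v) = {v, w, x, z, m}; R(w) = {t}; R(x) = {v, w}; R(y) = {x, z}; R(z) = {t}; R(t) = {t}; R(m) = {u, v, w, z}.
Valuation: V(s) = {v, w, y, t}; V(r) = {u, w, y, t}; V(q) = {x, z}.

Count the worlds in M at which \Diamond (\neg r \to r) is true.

Let φ = \Diamond (\neg r \to r). Evaluate φ at each world:
  u (successors {u, w, z, t}): φ is true.
  v (successors {v, w, x, z, m}): φ is true.
  w (successors {t}): φ is true.
  x (successors {v, w}): φ is true.
  y (successors {x, z}): φ is false.
  z (successors {t}): φ is true.
  t (successors {t}): φ is true.
  m (successors {u, v, w, z}): φ is true.
For instance, at y:
  At y: \Diamond (\neg r \to r) requires \neg r \to r at some successor in {x, z}.
    At x: \neg r \to r is false.
    At z: \neg r \to r is false.
  So \Diamond (\neg r \to r) is false at y.
Satisfying worlds: {u, v, w, x, z, t, m}

7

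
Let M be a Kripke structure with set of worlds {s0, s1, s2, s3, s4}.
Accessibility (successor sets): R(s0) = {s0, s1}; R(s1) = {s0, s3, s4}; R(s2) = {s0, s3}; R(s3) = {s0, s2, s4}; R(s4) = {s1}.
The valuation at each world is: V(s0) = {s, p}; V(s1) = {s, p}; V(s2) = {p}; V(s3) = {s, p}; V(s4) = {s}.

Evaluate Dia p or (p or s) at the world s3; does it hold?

Recall that Dia ψ holds at a world iff ψ holds at some accessible world.
At s3: Dia p is true, p or s is true, so Dia p or (p or s) is true.
  At s3: Dia p requires p at some successor in {s0, s2, s4}.
    p holds at s0, so Dia p is true at s3.

Yes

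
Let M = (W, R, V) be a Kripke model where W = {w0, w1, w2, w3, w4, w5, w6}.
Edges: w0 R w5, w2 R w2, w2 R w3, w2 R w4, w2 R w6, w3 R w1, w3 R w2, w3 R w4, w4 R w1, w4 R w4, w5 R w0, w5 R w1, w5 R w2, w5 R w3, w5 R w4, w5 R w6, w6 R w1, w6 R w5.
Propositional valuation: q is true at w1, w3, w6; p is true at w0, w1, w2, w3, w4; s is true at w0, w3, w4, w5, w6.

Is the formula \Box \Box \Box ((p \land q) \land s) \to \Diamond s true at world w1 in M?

At w1: \Box \Box \Box ((p \land q) \land s) is true, \Diamond s is false, so \Box \Box \Box ((p \land q) \land s) \to \Diamond s is false.
  At w1: no accessible worlds, so \Box \Box \Box ((p \land q) \land s) holds vacuously.
  At w1: no accessible worlds, so \Diamond s is false.

No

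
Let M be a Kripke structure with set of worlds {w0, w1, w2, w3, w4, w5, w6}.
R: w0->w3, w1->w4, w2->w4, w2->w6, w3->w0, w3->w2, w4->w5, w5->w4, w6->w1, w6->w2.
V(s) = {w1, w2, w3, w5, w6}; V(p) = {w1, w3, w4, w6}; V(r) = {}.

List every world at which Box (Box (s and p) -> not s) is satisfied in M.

w0, w1, w2, w3, w4, w5, w6

Let φ = Box (Box (s and p) -> not s). Evaluate φ at each world:
  w0 (successors {w3}): φ is true.
  w1 (successors {w4}): φ is true.
  w2 (successors {w4, w6}): φ is true.
  w3 (successors {w0, w2}): φ is true.
  w4 (successors {w5}): φ is true.
  w5 (successors {w4}): φ is true.
  w6 (successors {w1, w2}): φ is true.
For instance, at w6:
  At w6: Box (Box (s and p) -> not s) requires Box (s and p) -> not s at every successor {w1, w2}.
      At w1: Box (s and p) is false, not s is false, so Box (s and p) -> not s is true.
      At w2: Box (s and p) is false, not s is false, so Box (s and p) -> not s is true.
  So Box (Box (s and p) -> not s) is true at w6.
Satisfying worlds: {w0, w1, w2, w3, w4, w5, w6}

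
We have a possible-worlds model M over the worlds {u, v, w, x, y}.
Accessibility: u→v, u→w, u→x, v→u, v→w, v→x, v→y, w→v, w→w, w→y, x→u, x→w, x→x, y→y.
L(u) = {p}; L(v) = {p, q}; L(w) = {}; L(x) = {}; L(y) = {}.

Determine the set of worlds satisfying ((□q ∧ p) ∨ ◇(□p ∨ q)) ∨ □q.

Let φ = ((□q ∧ p) ∨ ◇(□p ∨ q)) ∨ □q. Evaluate φ at each world:
  u (successors {v, w, x}): φ is true.
  v (successors {u, w, x, y}): φ is false.
  w (successors {v, w, y}): φ is true.
  x (successors {u, w, x}): φ is false.
  y (successors {y}): φ is false.
For instance, at y:
  At y: (□q ∧ p) ∨ ◇(□p ∨ q) is false, □q is false, so ((□q ∧ p) ∨ ◇(□p ∨ q)) ∨ □q is false.
    At y: □q ∧ p is false, ◇(□p ∨ q) is false, so (□q ∧ p) ∨ ◇(□p ∨ q) is false.
      At y: □q is false, p is false, so □q ∧ p is false.
      At y: ◇(□p ∨ q) requires □p ∨ q at some successor in {y}.
        At y: □p ∨ q is false.
      So ◇(□p ∨ q) is false at y.
    At y: □q requires q at every successor {y}.
      q fails at y, so □q is false at y.
Satisfying worlds: {u, w}

u, w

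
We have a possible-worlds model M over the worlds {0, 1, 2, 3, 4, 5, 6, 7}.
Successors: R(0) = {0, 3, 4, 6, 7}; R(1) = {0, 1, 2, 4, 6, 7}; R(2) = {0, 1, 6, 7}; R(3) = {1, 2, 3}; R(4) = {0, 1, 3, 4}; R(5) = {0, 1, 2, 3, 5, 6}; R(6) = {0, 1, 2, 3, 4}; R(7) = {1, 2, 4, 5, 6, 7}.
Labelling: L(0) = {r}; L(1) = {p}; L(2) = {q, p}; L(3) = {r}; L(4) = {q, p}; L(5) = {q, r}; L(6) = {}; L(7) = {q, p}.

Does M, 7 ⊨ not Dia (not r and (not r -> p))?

Recall that Dia ψ holds at a world iff ψ holds at some accessible world.
At 7: Dia (not r and (not r -> p)) is true, so not Dia (not r and (not r -> p)) is false.
  At 7: Dia (not r and (not r -> p)) requires not r and (not r -> p) at some successor in {1, 2, 4, 5, 6, 7}.
    not r and (not r -> p) holds at 1, so Dia (not r and (not r -> p)) is true at 7.

No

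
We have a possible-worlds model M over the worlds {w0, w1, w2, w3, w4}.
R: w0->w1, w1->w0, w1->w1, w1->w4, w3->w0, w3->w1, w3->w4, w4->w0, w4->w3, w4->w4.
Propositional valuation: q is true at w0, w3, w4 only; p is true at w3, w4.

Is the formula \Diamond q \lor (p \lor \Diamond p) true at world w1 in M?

Yes

At w1: \Diamond q is true, p \lor \Diamond p is true, so \Diamond q \lor (p \lor \Diamond p) is true.
  At w1: \Diamond q requires q at some successor in {w0, w1, w4}.
    q holds at w0, so \Diamond q is true at w1.
  At w1: p is false, \Diamond p is true, so p \lor \Diamond p is true.
    At w1: \Diamond p requires p at some successor in {w0, w1, w4}.
      p holds at w4, so \Diamond p is true at w1.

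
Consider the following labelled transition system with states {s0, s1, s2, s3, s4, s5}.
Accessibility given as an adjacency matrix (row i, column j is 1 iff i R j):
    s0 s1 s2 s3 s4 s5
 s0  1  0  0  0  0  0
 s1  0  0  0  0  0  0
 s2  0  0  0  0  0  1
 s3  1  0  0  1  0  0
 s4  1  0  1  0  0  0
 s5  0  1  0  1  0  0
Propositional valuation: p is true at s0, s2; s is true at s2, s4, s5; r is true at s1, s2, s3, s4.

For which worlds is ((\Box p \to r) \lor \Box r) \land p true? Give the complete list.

Let φ = ((\Box p \to r) \lor \Box r) \land p. Evaluate φ at each world:
  s0 (successors {s0}): φ is false.
  s1 (successors ∅): φ is false.
  s2 (successors {s5}): φ is true.
  s3 (successors {s0, s3}): φ is false.
  s4 (successors {s0, s2}): φ is false.
  s5 (successors {s1, s3}): φ is false.
For instance, at s2:
  At s2: (\Box p \to r) \lor \Box r is true, p is true, so ((\Box p \to r) \lor \Box r) \land p is true.
    At s2: \Box p \to r is true, \Box r is false, so (\Box p \to r) \lor \Box r is true.
      At s2: \Box p is false, r is true, so \Box p \to r is true.
      At s2: \Box r requires r at every successor {s5}.
        r fails at s5, so \Box r is false at s2.
Satisfying worlds: {s2}

s2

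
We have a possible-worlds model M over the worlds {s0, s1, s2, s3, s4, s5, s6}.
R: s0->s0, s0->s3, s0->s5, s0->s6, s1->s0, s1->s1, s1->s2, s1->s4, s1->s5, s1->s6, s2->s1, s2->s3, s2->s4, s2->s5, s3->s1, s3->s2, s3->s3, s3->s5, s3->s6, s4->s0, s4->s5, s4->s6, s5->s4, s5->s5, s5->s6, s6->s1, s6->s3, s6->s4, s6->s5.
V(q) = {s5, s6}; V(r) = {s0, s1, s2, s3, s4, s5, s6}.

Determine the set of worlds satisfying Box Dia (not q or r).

Let φ = Box Dia (not q or r). Evaluate φ at each world:
  s0 (successors {s0, s3, s5, s6}): φ is true.
  s1 (successors {s0, s1, s2, s4, s5, s6}): φ is true.
  s2 (successors {s1, s3, s4, s5}): φ is true.
  s3 (successors {s1, s2, s3, s5, s6}): φ is true.
  s4 (successors {s0, s5, s6}): φ is true.
  s5 (successors {s4, s5, s6}): φ is true.
  s6 (successors {s1, s3, s4, s5}): φ is true.
For instance, at s1:
  At s1: Box Dia (not q or r) requires Dia (not q or r) at every successor {s0, s1, s2, s4, s5, s6}.
    At s0: Dia (not q or r) is true.
    At s1: Dia (not q or r) is true.
    At s2: Dia (not q or r) is true.
    At s4: Dia (not q or r) is true.
    At s5: Dia (not q or r) is true.
    At s6: Dia (not q or r) is true.
  So Box Dia (not q or r) is true at s1.
Satisfying worlds: {s0, s1, s2, s3, s4, s5, s6}

s0, s1, s2, s3, s4, s5, s6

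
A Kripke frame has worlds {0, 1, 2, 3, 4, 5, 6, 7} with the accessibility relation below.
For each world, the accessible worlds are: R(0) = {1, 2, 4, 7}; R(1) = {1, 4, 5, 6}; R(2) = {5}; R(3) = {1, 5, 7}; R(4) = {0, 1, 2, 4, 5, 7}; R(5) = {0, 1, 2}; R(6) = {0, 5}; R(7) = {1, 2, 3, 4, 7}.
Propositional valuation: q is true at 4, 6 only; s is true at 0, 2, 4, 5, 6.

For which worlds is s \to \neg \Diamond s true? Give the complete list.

Recall that \Diamond ψ holds at a world iff ψ holds at some accessible world.
Let φ = s \to \neg \Diamond s. Evaluate φ at each world:
  0 (successors {1, 2, 4, 7}): φ is false.
  1 (successors {1, 4, 5, 6}): φ is true.
  2 (successors {5}): φ is false.
  3 (successors {1, 5, 7}): φ is true.
  4 (successors {0, 1, 2, 4, 5, 7}): φ is false.
  5 (successors {0, 1, 2}): φ is false.
  6 (successors {0, 5}): φ is false.
  7 (successors {1, 2, 3, 4, 7}): φ is true.
For instance, at 1:
  At 1: s is false, \neg \Diamond s is false, so s \to \neg \Diamond s is true.
    At 1: \Diamond s is true, so \neg \Diamond s is false.
      At 1: \Diamond s requires s at some successor in {1, 4, 5, 6}.
        s holds at 4, so \Diamond s is true at 1.
Satisfying worlds: {1, 3, 7}

1, 3, 7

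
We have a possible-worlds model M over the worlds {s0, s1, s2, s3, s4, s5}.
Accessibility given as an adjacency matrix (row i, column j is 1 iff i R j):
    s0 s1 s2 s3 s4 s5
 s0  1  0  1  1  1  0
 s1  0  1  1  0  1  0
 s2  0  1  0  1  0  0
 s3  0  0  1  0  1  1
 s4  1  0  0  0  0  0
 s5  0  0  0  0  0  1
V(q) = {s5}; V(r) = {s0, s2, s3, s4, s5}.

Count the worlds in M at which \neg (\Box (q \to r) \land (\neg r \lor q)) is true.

4

Let φ = \neg (\Box (q \to r) \land (\neg r \lor q)). Evaluate φ at each world:
  s0 (successors {s0, s2, s3, s4}): φ is true.
  s1 (successors {s1, s2, s4}): φ is false.
  s2 (successors {s1, s3}): φ is true.
  s3 (successors {s2, s4, s5}): φ is true.
  s4 (successors {s0}): φ is true.
  s5 (successors {s5}): φ is false.
For instance, at s4:
  At s4: \Box (q \to r) \land (\neg r \lor q) is false, so \neg (\Box (q \to r) \land (\neg r \lor q)) is true.
    At s4: \Box (q \to r) is true, \neg r \lor q is false, so \Box (q \to r) \land (\neg r \lor q) is false.
      At s4: \Box (q \to r) requires q \to r at every successor {s0}.
        At s0: q \to r is true.
      So \Box (q \to r) is true at s4.
Satisfying worlds: {s0, s2, s3, s4}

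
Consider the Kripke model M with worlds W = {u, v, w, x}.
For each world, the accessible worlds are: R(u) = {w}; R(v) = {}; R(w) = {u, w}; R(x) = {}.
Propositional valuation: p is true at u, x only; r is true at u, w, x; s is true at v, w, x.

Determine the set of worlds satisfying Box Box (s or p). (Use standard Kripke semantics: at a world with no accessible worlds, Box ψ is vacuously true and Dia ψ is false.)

u, v, w, x

Recall that Box ψ holds at a world iff ψ holds at every accessible world, and Dia ψ holds iff ψ holds at some accessible world.
Let φ = Box Box (s or p). Evaluate φ at each world:
  u (successors {w}): φ is true.
  v (successors ∅): φ is true.
  w (successors {u, w}): φ is true.
  x (successors ∅): φ is true.
For instance, at w:
  At w: Box Box (s or p) requires Box (s or p) at every successor {u, w}.
      At u: Box (s or p) requires s or p at every successor {w}.
        At w: s or p is true.
      So Box (s or p) is true at u.
      At w: Box (s or p) requires s or p at every successor {u, w}.
        At u: s or p is true.
        At w: s or p is true.
      So Box (s or p) is true at w.
  So Box Box (s or p) is true at w.
Satisfying worlds: {u, v, w, x}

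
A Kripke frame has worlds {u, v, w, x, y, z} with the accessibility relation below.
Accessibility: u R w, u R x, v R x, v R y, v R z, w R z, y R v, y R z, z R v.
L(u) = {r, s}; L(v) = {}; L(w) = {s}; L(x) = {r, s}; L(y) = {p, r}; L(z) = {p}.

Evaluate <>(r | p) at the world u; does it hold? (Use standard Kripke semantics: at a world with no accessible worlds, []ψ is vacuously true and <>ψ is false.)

Yes

At u: <>(r | p) requires r | p at some successor in {w, x}.
  r | p holds at x, so <>(r | p) is true at u.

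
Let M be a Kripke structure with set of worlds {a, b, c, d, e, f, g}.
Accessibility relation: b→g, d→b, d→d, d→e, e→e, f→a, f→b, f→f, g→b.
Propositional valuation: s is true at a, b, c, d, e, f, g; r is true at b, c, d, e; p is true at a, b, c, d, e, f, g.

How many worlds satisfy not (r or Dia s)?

1

Let φ = not (r or Dia s). Evaluate φ at each world:
  a (successors ∅): φ is true.
  b (successors {g}): φ is false.
  c (successors ∅): φ is false.
  d (successors {b, d, e}): φ is false.
  e (successors {e}): φ is false.
  f (successors {a, b, f}): φ is false.
  g (successors {b}): φ is false.
For instance, at f:
  At f: r or Dia s is true, so not (r or Dia s) is false.
    At f: r is false, Dia s is true, so r or Dia s is true.
      At f: Dia s requires s at some successor in {a, b, f}.
        s holds at a, so Dia s is true at f.
Satisfying worlds: {a}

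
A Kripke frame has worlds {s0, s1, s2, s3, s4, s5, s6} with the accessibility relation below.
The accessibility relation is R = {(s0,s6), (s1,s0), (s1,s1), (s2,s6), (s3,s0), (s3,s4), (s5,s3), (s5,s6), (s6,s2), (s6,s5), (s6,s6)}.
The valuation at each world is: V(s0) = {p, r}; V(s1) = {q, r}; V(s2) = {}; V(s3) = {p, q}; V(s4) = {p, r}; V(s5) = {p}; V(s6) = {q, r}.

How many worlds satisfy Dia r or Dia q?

6

Let φ = Dia r or Dia q. Evaluate φ at each world:
  s0 (successors {s6}): φ is true.
  s1 (successors {s0, s1}): φ is true.
  s2 (successors {s6}): φ is true.
  s3 (successors {s0, s4}): φ is true.
  s4 (successors ∅): φ is false.
  s5 (successors {s3, s6}): φ is true.
  s6 (successors {s2, s5, s6}): φ is true.
For instance, at s0:
  At s0: Dia r is true, Dia q is true, so Dia r or Dia q is true.
    At s0: Dia r requires r at some successor in {s6}.
      r holds at s6, so Dia r is true at s0.
    At s0: Dia q requires q at some successor in {s6}.
      q holds at s6, so Dia q is true at s0.
Satisfying worlds: {s0, s1, s2, s3, s5, s6}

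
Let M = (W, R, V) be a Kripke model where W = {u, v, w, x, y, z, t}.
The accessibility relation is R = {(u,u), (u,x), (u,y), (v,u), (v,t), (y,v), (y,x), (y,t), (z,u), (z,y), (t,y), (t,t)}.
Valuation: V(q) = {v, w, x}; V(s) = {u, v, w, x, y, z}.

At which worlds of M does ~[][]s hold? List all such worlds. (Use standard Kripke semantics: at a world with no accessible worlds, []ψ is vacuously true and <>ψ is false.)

u, v, y, z, t

Let φ = ~[][]s. Evaluate φ at each world:
  u (successors {u, x, y}): φ is true.
  v (successors {u, t}): φ is true.
  w (successors ∅): φ is false.
  x (successors ∅): φ is false.
  y (successors {v, x, t}): φ is true.
  z (successors {u, y}): φ is true.
  t (successors {y, t}): φ is true.
For instance, at u:
  At u: [][]s is false, so ~[][]s is true.
    At u: [][]s requires []s at every successor {u, x, y}.
      []s fails at y, so [][]s is false at u.
Satisfying worlds: {u, v, y, z, t}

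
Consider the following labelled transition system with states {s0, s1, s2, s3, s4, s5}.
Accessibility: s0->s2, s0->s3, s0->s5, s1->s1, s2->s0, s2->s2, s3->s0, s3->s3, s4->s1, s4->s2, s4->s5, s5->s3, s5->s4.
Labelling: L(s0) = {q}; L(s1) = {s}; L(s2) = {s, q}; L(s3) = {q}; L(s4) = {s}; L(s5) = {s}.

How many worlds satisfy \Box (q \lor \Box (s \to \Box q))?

2

Recall that \Box ψ holds at a world iff ψ holds at every accessible world, and \Diamond ψ holds iff ψ holds at some accessible world.
Let φ = \Box (q \lor \Box (s \to \Box q)). Evaluate φ at each world:
  s0 (successors {s2, s3, s5}): φ is false.
  s1 (successors {s1}): φ is false.
  s2 (successors {s0, s2}): φ is true.
  s3 (successors {s0, s3}): φ is true.
  s4 (successors {s1, s2, s5}): φ is false.
  s5 (successors {s3, s4}): φ is false.
For instance, at s2:
  At s2: \Box (q \lor \Box (s \to \Box q)) requires q \lor \Box (s \to \Box q) at every successor {s0, s2}.
      At s0: q is true, \Box (s \to \Box q) is false, so q \lor \Box (s \to \Box q) is true.
      At s2: q is true, \Box (s \to \Box q) is true, so q \lor \Box (s \to \Box q) is true.
  So \Box (q \lor \Box (s \to \Box q)) is true at s2.
Satisfying worlds: {s2, s3}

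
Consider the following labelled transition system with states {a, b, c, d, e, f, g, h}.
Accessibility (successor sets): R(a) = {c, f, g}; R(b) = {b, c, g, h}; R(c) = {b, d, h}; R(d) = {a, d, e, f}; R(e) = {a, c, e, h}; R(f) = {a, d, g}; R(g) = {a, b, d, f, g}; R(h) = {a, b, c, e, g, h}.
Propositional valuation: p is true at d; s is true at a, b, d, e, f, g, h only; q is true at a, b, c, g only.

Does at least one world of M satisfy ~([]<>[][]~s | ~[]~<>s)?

No

Recall that []ψ holds at a world iff ψ holds at every accessible world, and <>ψ holds iff ψ holds at some accessible world.
Let φ = ~([]<>[][]~s | ~[]~<>s). Evaluate φ at each world:
  a (successors {c, f, g}): φ is false.
  b (successors {b, c, g, h}): φ is false.
  c (successors {b, d, h}): φ is false.
  d (successors {a, d, e, f}): φ is false.
  e (successors {a, c, e, h}): φ is false.
  f (successors {a, d, g}): φ is false.
  g (successors {a, b, d, f, g}): φ is false.
  h (successors {a, b, c, e, g, h}): φ is false.
For instance, at e:
  At e: []<>[][]~s | ~[]~<>s is true, so ~([]<>[][]~s | ~[]~<>s) is false.
    At e: []<>[][]~s is false, ~[]~<>s is true, so []<>[][]~s | ~[]~<>s is true.
      At e: []<>[][]~s requires <>[][]~s at every successor {a, c, e, h}.
        <>[][]~s fails at a, so []<>[][]~s is false at e.
      At e: []~<>s is false, so ~[]~<>s is true.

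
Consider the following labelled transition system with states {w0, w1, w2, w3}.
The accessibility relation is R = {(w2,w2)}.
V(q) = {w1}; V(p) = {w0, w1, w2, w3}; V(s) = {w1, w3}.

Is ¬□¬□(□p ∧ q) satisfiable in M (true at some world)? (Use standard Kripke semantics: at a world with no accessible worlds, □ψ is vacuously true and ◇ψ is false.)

No

Let φ = ¬□¬□(□p ∧ q). Evaluate φ at each world:
  w0 (successors ∅): φ is false.
  w1 (successors ∅): φ is false.
  w2 (successors {w2}): φ is false.
  w3 (successors ∅): φ is false.
For instance, at w2:
  At w2: □¬□(□p ∧ q) is true, so ¬□¬□(□p ∧ q) is false.
    At w2: □¬□(□p ∧ q) requires ¬□(□p ∧ q) at every successor {w2}.
      At w2: ¬□(□p ∧ q) is true.
    So □¬□(□p ∧ q) is true at w2.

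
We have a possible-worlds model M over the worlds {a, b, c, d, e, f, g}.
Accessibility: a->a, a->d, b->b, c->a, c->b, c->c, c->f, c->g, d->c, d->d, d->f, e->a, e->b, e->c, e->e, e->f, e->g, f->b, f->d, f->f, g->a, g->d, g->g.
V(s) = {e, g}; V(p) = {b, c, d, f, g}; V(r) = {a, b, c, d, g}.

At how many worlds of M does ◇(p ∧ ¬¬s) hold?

3

Let φ = ◇(p ∧ ¬¬s). Evaluate φ at each world:
  a (successors {a, d}): φ is false.
  b (successors {b}): φ is false.
  c (successors {a, b, c, f, g}): φ is true.
  d (successors {c, d, f}): φ is false.
  e (successors {a, b, c, e, f, g}): φ is true.
  f (successors {b, d, f}): φ is false.
  g (successors {a, d, g}): φ is true.
For instance, at f:
  At f: ◇(p ∧ ¬¬s) requires p ∧ ¬¬s at some successor in {b, d, f}.
    At b: p ∧ ¬¬s is false.
    At d: p ∧ ¬¬s is false.
    At f: p ∧ ¬¬s is false.
  So ◇(p ∧ ¬¬s) is false at f.
Satisfying worlds: {c, e, g}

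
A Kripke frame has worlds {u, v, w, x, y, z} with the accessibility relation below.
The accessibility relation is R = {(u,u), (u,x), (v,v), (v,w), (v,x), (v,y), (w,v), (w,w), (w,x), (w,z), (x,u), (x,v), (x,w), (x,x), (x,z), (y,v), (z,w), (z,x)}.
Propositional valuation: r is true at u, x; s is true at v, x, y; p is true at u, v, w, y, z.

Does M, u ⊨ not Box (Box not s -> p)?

No

At u: Box (Box not s -> p) is true, so not Box (Box not s -> p) is false.
  At u: Box (Box not s -> p) requires Box not s -> p at every successor {u, x}.
      At u: Box not s is false, p is true, so Box not s -> p is true.
      At x: Box not s is false, p is false, so Box not s -> p is true.
  So Box (Box not s -> p) is true at u.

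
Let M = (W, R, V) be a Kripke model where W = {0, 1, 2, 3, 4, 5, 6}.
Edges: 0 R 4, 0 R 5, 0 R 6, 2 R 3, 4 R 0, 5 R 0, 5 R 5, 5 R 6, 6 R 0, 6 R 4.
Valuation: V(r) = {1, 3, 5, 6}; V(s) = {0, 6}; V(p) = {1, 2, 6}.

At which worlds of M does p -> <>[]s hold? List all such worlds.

Let φ = p -> <>[]s. Evaluate φ at each world:
  0 (successors {4, 5, 6}): φ is true.
  1 (successors ∅): φ is false.
  2 (successors {3}): φ is true.
  3 (successors ∅): φ is true.
  4 (successors {0}): φ is true.
  5 (successors {0, 5, 6}): φ is true.
  6 (successors {0, 4}): φ is true.
For instance, at 5:
  At 5: p is false, <>[]s is false, so p -> <>[]s is true.
    At 5: <>[]s requires []s at some successor in {0, 5, 6}.
      At 0: []s is false.
      At 5: []s is false.
      At 6: []s is false.
    So <>[]s is false at 5.
Satisfying worlds: {0, 2, 3, 4, 5, 6}

0, 2, 3, 4, 5, 6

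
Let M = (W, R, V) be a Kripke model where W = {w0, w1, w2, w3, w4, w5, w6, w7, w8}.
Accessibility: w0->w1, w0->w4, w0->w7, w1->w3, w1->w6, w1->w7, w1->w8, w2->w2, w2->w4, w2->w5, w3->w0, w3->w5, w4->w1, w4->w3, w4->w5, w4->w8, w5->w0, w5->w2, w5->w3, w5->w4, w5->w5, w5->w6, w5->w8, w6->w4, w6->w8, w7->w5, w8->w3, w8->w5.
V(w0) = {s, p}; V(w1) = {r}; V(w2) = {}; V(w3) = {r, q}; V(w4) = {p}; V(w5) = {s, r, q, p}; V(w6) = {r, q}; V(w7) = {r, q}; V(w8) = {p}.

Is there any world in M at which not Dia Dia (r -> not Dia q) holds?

No

Let φ = not Dia Dia (r -> not Dia q). Evaluate φ at each world:
  w0 (successors {w1, w4, w7}): φ is false.
  w1 (successors {w3, w6, w7, w8}): φ is false.
  w2 (successors {w2, w4, w5}): φ is false.
  w3 (successors {w0, w5}): φ is false.
  w4 (successors {w1, w3, w5, w8}): φ is false.
  w5 (successors {w0, w2, w3, w4, w5, w6, w8}): φ is false.
  w6 (successors {w4, w8}): φ is false.
  w7 (successors {w5}): φ is false.
  w8 (successors {w3, w5}): φ is false.
For instance, at w0:
  At w0: Dia Dia (r -> not Dia q) is true, so not Dia Dia (r -> not Dia q) is false.
    At w0: Dia Dia (r -> not Dia q) requires Dia (r -> not Dia q) at some successor in {w1, w4, w7}.
      Dia (r -> not Dia q) holds at w1, so Dia Dia (r -> not Dia q) is true at w0.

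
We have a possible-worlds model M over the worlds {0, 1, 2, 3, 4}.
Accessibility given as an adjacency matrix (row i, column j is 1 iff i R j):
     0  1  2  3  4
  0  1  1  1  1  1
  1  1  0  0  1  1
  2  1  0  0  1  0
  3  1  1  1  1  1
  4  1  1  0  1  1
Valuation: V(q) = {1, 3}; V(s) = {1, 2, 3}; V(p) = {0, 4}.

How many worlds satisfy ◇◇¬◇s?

Let φ = ◇◇¬◇s. Evaluate φ at each world:
  0 (successors {0, 1, 2, 3, 4}): φ is false.
  1 (successors {0, 3, 4}): φ is false.
  2 (successors {0, 3}): φ is false.
  3 (successors {0, 1, 2, 3, 4}): φ is false.
  4 (successors {0, 1, 3, 4}): φ is false.
For instance, at 0:
  At 0: ◇◇¬◇s requires ◇¬◇s at some successor in {0, 1, 2, 3, 4}.
    At 0: ◇¬◇s is false.
    At 1: ◇¬◇s is false.
    At 2: ◇¬◇s is false.
    At 3: ◇¬◇s is false.
    At 4: ◇¬◇s is false.
  So ◇◇¬◇s is false at 0.
Satisfying worlds: none.

0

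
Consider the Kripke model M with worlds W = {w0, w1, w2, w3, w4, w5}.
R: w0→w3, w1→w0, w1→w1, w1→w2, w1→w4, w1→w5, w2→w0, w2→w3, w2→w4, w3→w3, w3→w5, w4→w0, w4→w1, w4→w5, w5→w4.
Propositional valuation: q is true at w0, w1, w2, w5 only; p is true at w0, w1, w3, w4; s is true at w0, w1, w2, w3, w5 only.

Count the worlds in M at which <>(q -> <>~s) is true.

Let φ = <>(q -> <>~s). Evaluate φ at each world:
  w0 (successors {w3}): φ is true.
  w1 (successors {w0, w1, w2, w4, w5}): φ is true.
  w2 (successors {w0, w3, w4}): φ is true.
  w3 (successors {w3, w5}): φ is true.
  w4 (successors {w0, w1, w5}): φ is true.
  w5 (successors {w4}): φ is true.
For instance, at w1:
  At w1: <>(q -> <>~s) requires q -> <>~s at some successor in {w0, w1, w2, w4, w5}.
    q -> <>~s holds at w1, so <>(q -> <>~s) is true at w1.
      At w1: q is true, <>~s is true, so q -> <>~s is true.
Satisfying worlds: {w0, w1, w2, w3, w4, w5}

6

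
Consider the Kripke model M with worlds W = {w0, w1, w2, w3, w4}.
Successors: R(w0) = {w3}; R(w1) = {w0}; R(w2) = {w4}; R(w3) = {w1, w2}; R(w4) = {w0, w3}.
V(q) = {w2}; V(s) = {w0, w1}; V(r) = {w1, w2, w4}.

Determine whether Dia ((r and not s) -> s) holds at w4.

Recall that Dia ψ holds at a world iff ψ holds at some accessible world.
At w4: Dia ((r and not s) -> s) requires (r and not s) -> s at some successor in {w0, w3}.
  (r and not s) -> s holds at w0, so Dia ((r and not s) -> s) is true at w4.

Yes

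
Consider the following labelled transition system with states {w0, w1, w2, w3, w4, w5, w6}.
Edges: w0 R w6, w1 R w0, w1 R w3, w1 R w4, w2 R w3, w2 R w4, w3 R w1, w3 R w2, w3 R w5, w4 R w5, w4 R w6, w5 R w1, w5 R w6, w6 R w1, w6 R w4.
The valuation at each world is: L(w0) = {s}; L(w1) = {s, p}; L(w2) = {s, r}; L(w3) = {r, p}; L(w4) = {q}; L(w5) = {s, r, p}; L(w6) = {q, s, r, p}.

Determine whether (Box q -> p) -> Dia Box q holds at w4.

At w4: Box q -> p is true, Dia Box q is false, so (Box q -> p) -> Dia Box q is false.
  At w4: Box q is false, p is false, so Box q -> p is true.
    At w4: Box q requires q at every successor {w5, w6}.
      q fails at w5, so Box q is false at w4.
  At w4: Dia Box q requires Box q at some successor in {w5, w6}.
    At w5: Box q is false.
    At w6: Box q is false.
  So Dia Box q is false at w4.

No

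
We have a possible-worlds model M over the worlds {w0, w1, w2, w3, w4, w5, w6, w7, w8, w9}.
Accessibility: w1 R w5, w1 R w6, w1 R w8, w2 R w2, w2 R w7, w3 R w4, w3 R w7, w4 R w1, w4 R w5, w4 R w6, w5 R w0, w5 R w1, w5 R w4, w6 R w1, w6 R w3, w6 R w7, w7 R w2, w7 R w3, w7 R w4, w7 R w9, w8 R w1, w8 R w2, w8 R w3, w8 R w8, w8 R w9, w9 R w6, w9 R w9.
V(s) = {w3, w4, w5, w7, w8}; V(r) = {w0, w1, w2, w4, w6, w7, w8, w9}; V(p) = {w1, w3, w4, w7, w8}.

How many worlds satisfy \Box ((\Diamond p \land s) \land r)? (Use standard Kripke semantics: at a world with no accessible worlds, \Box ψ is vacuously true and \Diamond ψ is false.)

2

Let φ = \Box ((\Diamond p \land s) \land r). Evaluate φ at each world:
  w0 (successors ∅): φ is true.
  w1 (successors {w5, w6, w8}): φ is false.
  w2 (successors {w2, w7}): φ is false.
  w3 (successors {w4, w7}): φ is true.
  w4 (successors {w1, w5, w6}): φ is false.
  w5 (successors {w0, w1, w4}): φ is false.
  w6 (successors {w1, w3, w7}): φ is false.
  w7 (successors {w2, w3, w4, w9}): φ is false.
  w8 (successors {w1, w2, w3, w8, w9}): φ is false.
  w9 (successors {w6, w9}): φ is false.
For instance, at w5:
  At w5: \Box ((\Diamond p \land s) \land r) requires (\Diamond p \land s) \land r at every successor {w0, w1, w4}.
    (\Diamond p \land s) \land r fails at w0, so \Box ((\Diamond p \land s) \land r) is false at w5.
      At w0: \Diamond p \land s is false, r is true, so (\Diamond p \land s) \land r is false.
Satisfying worlds: {w0, w3}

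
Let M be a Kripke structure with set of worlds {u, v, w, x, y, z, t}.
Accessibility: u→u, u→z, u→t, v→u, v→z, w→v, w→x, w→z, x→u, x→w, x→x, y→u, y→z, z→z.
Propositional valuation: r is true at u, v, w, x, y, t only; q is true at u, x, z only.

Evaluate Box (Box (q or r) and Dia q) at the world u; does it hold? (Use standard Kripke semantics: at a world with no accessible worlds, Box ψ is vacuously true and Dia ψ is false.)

At u: Box (Box (q or r) and Dia q) requires Box (q or r) and Dia q at every successor {u, z, t}.
  Box (q or r) and Dia q fails at t, so Box (Box (q or r) and Dia q) is false at u.
    At t: Box (q or r) is true, Dia q is false, so Box (q or r) and Dia q is false.
      At t: no accessible worlds, so Box (q or r) holds vacuously.
      At t: no accessible worlds, so Dia q is false.

No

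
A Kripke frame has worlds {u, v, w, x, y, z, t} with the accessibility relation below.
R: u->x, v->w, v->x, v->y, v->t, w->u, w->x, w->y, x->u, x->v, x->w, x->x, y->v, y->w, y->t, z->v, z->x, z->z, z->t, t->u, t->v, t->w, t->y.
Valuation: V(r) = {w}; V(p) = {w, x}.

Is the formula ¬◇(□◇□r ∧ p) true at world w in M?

At w: ◇(□◇□r ∧ p) is false, so ¬◇(□◇□r ∧ p) is true.
  At w: ◇(□◇□r ∧ p) requires □◇□r ∧ p at some successor in {u, x, y}.
    At u: □◇□r ∧ p is false.
    At x: □◇□r ∧ p is false.
    At y: □◇□r ∧ p is false.
  So ◇(□◇□r ∧ p) is false at w.

Yes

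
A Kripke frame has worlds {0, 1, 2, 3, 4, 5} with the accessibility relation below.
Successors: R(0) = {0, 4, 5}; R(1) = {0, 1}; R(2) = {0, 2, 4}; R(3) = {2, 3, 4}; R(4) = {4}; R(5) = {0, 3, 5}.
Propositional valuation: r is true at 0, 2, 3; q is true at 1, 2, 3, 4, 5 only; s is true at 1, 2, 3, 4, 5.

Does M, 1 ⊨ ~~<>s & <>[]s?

At 1: ~~<>s is true, <>[]s is false, so ~~<>s & <>[]s is false.
  At 1: ~<>s is false, so ~~<>s is true.
    At 1: <>s is true, so ~<>s is false.
      At 1: <>s requires s at some successor in {0, 1}.
        s holds at 1, so <>s is true at 1.
  At 1: <>[]s requires []s at some successor in {0, 1}.
    At 0: []s is false.
    At 1: []s is false.
  So <>[]s is false at 1.

No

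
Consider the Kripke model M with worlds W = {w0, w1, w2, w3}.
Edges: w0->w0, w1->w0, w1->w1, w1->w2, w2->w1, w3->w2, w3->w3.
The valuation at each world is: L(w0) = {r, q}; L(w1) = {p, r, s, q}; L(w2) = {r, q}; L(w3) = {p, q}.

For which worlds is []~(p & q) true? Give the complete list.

Recall that []ψ holds at a world iff ψ holds at every accessible world, and <>ψ holds iff ψ holds at some accessible world.
Let φ = []~(p & q). Evaluate φ at each world:
  w0 (successors {w0}): φ is true.
  w1 (successors {w0, w1, w2}): φ is false.
  w2 (successors {w1}): φ is false.
  w3 (successors {w2, w3}): φ is false.
For instance, at w2:
  At w2: []~(p & q) requires ~(p & q) at every successor {w1}.
    ~(p & q) fails at w1, so []~(p & q) is false at w2.
Satisfying worlds: {w0}

w0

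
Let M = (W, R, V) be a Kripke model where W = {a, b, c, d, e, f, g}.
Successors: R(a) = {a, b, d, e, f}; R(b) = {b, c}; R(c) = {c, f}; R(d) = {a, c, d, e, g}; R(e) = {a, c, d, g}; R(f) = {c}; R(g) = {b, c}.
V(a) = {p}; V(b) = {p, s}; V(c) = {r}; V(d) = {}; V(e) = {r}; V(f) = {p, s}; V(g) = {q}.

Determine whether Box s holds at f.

At f: Box s requires s at every successor {c}.
  s fails at c, so Box s is false at f.

No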